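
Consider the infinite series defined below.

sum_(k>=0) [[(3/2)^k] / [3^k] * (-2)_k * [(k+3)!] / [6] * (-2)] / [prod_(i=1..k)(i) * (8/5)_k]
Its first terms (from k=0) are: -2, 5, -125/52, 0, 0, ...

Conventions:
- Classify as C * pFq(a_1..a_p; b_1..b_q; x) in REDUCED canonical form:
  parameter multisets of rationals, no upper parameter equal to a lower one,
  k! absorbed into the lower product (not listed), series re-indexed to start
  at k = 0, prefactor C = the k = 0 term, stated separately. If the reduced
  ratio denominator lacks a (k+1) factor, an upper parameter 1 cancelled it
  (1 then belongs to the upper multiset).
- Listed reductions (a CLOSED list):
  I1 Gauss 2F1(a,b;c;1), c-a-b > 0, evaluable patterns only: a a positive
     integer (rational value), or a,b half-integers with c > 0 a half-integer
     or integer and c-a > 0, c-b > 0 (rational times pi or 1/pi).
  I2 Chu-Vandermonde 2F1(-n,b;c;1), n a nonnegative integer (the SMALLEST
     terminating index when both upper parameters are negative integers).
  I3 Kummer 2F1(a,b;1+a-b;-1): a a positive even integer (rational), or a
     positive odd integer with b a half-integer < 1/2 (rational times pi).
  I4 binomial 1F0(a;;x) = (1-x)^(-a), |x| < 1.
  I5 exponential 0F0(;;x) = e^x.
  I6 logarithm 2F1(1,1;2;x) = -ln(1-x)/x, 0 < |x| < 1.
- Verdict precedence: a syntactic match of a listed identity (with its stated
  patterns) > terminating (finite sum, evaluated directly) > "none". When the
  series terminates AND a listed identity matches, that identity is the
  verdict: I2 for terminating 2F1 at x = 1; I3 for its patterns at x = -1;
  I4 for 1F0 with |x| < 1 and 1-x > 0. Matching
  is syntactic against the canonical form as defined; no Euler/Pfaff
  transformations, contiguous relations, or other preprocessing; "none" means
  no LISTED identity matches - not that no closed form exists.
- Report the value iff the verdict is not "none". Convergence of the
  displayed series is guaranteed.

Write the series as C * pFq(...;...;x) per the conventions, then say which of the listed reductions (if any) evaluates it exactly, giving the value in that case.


First insight: t_0 being -2, the product of the first k integers (C = -2) is k!.
Ratio: r(k) = (1/2) * (k-2) (k+4) / [(k+8/5) (k+1)] - rational in k, leading ratio (1/2); with t_0 = -2, classification follows.

With C = -2: the canonical form is 2F1(-2, 4; 8/5; 1/2). Verdict: terminating - the sum ends at index 2 because -2 is a negative integer; exact evaluation follows. Its exact value is 31/52.


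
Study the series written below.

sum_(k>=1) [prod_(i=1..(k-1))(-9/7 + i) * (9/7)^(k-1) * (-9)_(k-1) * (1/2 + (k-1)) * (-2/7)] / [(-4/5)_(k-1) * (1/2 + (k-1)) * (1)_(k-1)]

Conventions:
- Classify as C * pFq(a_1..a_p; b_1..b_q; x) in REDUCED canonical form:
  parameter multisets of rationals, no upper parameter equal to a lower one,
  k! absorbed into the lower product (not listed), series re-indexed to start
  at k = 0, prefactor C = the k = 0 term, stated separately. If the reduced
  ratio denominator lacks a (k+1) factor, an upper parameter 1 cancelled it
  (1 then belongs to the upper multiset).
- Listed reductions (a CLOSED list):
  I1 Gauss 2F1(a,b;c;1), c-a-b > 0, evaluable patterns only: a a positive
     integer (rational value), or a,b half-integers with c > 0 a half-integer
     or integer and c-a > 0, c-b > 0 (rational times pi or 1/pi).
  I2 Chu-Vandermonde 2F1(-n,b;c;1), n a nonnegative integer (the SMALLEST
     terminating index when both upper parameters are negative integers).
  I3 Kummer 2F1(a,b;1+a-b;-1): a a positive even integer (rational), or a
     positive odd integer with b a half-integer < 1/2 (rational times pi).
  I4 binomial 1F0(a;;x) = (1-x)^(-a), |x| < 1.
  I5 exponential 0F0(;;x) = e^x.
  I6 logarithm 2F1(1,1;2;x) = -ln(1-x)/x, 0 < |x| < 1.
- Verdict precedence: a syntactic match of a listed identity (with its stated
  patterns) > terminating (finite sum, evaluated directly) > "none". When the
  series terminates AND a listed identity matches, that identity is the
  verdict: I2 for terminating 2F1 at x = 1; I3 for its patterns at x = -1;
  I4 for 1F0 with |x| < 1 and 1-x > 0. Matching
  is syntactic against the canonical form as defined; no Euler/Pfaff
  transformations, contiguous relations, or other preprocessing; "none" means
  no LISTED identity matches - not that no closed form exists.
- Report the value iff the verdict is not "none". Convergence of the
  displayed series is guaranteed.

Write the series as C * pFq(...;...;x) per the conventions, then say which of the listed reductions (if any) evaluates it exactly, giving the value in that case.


Key observation: x = (9/7) and the factor k + 1/2 cancels (top and bottom), leaving C = -2/7.
Ratio: r(k) = (9/7) * (k-9) (k-2/7) / [(k-4/5) (k+1)] - poly over poly, x = (9/7) from leading terms; C = -2/7 at k = 0.

Canonical form: C = -2/7 times 2F1 with upper {-9, -2/7}, lower {-4/5}, x = 9/7. Verdict: terminating - upper parameter -9 makes this a finite sum (last index 9), evaluated exactly. Exact value: -24653023544072274916/27209162807485692341.


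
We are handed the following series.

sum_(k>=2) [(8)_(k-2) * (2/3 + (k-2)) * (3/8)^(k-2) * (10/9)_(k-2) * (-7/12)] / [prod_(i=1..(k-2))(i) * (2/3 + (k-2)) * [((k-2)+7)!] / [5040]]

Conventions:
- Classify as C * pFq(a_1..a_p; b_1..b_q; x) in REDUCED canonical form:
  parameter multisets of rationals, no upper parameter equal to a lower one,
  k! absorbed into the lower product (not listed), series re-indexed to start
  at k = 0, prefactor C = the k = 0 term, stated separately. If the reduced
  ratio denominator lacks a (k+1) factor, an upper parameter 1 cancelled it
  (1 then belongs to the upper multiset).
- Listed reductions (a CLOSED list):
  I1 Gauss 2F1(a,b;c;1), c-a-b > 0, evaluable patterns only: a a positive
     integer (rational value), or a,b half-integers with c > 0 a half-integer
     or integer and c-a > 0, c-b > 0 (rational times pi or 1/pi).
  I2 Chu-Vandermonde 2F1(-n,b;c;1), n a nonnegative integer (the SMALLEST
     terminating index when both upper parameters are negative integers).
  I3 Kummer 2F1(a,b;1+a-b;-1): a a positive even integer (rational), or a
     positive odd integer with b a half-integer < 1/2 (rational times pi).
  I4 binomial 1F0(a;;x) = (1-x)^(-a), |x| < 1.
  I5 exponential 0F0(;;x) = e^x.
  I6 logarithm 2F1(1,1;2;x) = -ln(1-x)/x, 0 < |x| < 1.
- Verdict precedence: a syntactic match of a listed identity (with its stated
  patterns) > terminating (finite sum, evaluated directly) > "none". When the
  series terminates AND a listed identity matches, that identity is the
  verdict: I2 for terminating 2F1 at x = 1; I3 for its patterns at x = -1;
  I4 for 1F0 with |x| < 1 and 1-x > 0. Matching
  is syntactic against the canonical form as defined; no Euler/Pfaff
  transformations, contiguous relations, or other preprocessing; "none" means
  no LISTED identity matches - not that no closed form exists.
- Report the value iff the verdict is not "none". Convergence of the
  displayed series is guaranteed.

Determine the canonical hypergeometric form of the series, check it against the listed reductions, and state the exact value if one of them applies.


Canonical form: C = -7/12 times 1F0 with upper {10/9}, lower {-}, x = 3/8. Verdict: the I4 binomial reduction fires (the 1F0 binomial series: exponent -10/9, x = 3/8). Sum: (-7/12) * (5/8)^(-10/9).

Key observation: with t_0 = -7/12, the denominator's factorial ratio (prefactor -7/12) is a lower Pochhammer.
Consecutive-term ratio: r(k) = (3/8) * (k+10/9) / [(k+1)] - rational; roots negated = parameters, x = (3/8), C = -7/12.


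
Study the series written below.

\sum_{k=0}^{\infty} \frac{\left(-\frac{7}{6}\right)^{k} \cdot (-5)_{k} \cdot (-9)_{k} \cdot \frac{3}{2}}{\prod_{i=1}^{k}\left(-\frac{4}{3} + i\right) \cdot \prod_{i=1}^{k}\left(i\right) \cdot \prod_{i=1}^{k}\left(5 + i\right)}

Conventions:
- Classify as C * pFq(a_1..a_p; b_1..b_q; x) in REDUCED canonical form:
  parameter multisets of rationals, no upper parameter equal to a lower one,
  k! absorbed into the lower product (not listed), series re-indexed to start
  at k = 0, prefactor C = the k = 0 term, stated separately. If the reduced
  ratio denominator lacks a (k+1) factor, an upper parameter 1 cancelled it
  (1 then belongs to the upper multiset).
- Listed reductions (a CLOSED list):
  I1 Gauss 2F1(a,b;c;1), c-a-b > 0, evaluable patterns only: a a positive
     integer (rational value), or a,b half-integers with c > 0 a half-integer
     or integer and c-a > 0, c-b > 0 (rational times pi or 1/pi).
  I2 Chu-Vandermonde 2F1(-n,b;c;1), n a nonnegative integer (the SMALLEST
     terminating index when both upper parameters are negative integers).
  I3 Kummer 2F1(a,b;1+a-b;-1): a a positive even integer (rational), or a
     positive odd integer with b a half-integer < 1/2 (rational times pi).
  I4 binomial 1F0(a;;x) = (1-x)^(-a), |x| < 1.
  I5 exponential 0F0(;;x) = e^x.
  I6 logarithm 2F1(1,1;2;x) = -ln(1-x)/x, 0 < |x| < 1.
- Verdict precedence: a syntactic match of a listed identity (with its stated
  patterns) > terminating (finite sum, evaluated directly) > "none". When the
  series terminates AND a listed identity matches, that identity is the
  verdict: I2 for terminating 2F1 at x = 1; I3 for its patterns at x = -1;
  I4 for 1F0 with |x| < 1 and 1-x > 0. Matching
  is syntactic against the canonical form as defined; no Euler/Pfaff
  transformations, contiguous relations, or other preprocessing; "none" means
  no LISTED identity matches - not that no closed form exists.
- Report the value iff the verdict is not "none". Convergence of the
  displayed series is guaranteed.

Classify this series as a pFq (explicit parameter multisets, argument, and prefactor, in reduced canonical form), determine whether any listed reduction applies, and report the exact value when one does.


At argument -\frac{7}{6}: a 2F2 with upper {-9, -5}, lower {-\frac{1}{3}, 6}, scaled by C = \frac{3}{2}. Verdict: terminating - upper parameter -5 makes this a finite sum (last index 5), evaluated exactly. Sum: -\frac{3804639}{112640}.

Key observation: x = -\frac{7}{6} and the lower running product (prefactor 3/2) is a rising factorial.
Ratio: r(k) = -\frac{7}{6} * (k-9) (k-5) / [(k-\frac{1}{3}) (k+6) (k+1)] ; factor over Q: parameters, x = -\frac{7}{6}, and C = \frac{3}{2}.


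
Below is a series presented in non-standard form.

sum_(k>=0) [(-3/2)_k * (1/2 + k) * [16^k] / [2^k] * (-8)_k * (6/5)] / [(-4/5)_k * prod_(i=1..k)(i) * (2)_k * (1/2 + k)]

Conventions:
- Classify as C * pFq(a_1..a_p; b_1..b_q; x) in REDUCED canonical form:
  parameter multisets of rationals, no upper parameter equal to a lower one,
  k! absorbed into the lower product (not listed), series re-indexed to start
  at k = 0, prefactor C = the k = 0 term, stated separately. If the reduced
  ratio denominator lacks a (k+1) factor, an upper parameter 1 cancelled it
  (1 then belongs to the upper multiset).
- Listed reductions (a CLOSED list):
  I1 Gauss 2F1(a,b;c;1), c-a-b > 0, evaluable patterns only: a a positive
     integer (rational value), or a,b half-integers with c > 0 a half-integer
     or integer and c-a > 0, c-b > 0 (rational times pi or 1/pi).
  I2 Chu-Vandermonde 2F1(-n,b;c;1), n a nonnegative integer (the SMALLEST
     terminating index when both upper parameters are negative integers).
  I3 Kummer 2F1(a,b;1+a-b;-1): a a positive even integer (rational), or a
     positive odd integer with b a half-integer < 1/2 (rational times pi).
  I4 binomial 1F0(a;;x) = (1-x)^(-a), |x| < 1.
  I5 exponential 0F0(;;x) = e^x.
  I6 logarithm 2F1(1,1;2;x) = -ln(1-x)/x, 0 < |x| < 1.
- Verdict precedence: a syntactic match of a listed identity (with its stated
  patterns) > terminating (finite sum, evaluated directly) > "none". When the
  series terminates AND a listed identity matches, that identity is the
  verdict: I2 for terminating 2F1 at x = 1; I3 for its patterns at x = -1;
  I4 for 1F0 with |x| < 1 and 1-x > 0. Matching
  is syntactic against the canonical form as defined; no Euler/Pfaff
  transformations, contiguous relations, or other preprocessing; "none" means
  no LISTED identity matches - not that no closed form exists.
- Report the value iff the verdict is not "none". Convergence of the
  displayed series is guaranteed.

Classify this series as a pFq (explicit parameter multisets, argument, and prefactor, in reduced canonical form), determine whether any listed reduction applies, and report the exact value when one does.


The series (x = 8) is 2F2: upper {-8, -3/2}, lower {-4/5, 2}, prefactor 6/5. Verdict: terminating. With -8 upstairs the series is a 9-term polynomial sum; evaluated term by term. Its exact value is -118633874/155155.

Key step: from the first term 6/5: striking the common factor k + 1/2 reduces the term (C = 6/5).
Consecutive-term ratio: r(k) = 8 * (k-8) (k-3/2) / [(k-4/5) (k+2) (k+1)] - rational in k, leading ratio 8; with t_0 = 6/5, classification follows.


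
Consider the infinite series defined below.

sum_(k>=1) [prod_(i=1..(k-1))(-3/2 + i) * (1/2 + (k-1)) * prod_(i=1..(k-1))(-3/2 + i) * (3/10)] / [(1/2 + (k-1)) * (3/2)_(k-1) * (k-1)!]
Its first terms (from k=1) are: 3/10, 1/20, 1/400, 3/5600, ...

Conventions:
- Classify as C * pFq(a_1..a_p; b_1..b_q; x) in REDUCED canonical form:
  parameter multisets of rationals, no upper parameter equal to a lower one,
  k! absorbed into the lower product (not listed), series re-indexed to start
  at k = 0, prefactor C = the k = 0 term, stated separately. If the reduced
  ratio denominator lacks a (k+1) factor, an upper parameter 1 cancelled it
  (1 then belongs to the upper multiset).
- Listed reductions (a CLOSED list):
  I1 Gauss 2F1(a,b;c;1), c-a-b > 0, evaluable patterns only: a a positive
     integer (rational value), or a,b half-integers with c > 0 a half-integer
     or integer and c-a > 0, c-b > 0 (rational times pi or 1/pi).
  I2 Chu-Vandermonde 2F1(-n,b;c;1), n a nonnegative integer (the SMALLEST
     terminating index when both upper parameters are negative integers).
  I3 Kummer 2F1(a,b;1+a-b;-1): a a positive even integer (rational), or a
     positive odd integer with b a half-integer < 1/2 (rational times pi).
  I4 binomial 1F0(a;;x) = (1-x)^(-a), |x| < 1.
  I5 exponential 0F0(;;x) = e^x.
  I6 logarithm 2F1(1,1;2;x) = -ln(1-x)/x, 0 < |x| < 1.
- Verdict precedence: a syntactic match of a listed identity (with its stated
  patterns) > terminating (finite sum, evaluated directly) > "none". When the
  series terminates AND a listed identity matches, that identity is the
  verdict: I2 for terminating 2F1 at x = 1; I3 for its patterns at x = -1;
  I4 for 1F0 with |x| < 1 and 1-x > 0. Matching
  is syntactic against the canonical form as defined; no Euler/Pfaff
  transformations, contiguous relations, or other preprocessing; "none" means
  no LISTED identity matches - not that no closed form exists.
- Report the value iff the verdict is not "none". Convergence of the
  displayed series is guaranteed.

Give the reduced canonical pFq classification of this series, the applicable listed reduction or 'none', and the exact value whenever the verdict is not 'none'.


Classification (C = 3/10): 2F1 with upper {-1/2, -1/2}, lower {3/2}, argument x = 1. Verdict: Gauss (I1, half-integer pattern) fires (x = 1; upper {-1/2, -1/2} half-integers, c = 3/2 in the evaluable pattern). Hence: (9/80) * pi.

The tell: from the first term 3/10: the running product (C = 3/10) telescopes to a rising factorial.
Ratio: r(k) = 1 * (k-1/2) (k-1/2) / [(k+3/2) (k+1)] - rational in k. x = 1; t_0 = 3/10; negate the roots.


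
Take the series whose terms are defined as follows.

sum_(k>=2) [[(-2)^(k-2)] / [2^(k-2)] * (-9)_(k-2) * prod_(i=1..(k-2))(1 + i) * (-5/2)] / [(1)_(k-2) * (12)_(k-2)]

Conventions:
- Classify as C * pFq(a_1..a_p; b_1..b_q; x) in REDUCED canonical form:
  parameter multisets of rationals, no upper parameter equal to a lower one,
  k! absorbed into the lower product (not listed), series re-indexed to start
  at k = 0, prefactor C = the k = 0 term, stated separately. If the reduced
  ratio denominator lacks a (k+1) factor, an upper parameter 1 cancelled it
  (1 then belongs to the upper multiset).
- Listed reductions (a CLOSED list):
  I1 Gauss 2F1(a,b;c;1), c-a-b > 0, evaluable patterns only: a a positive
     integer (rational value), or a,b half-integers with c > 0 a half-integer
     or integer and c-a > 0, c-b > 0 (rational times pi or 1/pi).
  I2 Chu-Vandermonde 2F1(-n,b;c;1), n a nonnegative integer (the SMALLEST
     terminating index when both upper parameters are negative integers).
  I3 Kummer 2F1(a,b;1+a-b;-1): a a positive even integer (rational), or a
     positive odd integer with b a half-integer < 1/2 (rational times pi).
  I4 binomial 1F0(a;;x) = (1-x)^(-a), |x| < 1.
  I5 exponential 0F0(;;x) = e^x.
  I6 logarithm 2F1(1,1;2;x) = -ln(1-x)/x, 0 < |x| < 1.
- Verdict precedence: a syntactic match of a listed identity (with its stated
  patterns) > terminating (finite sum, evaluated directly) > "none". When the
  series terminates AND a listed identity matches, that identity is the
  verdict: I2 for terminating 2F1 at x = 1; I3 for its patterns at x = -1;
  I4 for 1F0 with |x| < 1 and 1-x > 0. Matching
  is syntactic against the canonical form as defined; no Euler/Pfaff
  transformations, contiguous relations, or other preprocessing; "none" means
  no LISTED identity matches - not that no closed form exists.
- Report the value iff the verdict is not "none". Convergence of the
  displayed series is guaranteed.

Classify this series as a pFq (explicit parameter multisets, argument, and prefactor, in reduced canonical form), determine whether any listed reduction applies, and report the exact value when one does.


First insight: with t_0 = -5/2, the two k-th powers (C = -5/2) combine into one argument.
Adjacent-term ratio: r(k) = (-1) * (k-9) (k+2) / [(k+12) (k+1)] - rational; roots negated = parameters, x = (-1), C = -5/2.

Classification (C = -5/2): 2F1 with upper {-9, 2}, lower {12}, argument x = -1. Verdict: this is Kummer (I3) (x = -1; c = 12 equals 1+a-b for upper {-9, 2}: listed pattern). Its exact value is -55/4.


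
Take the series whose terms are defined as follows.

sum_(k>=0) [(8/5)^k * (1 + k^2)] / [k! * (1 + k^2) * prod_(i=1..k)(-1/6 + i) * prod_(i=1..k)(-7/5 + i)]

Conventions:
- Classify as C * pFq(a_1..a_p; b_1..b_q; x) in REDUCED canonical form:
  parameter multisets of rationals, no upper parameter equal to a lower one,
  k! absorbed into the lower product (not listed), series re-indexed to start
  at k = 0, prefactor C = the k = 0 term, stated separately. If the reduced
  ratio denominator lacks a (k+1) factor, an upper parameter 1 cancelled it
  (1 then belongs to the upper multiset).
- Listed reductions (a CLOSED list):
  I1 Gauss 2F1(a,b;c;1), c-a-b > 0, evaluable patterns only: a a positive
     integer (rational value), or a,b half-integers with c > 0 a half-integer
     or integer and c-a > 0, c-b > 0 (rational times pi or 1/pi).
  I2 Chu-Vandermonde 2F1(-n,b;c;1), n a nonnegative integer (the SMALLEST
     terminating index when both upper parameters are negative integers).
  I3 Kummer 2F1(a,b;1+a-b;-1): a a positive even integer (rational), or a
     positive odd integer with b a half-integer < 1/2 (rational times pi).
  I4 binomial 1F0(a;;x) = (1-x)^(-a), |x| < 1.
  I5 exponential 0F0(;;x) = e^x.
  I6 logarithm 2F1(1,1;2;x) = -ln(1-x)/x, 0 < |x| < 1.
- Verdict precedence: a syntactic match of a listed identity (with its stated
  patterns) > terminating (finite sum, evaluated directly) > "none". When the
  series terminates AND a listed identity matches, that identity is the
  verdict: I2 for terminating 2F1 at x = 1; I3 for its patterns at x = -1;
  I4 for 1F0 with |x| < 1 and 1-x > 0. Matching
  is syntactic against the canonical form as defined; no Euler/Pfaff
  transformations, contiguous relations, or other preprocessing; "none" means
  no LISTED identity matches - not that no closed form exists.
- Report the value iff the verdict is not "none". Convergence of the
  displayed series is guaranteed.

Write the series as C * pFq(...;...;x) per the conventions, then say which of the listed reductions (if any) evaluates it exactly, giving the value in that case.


The series (x = 8/5) is 0F2: upper {-}, lower {-2/5, 5/6}, prefactor 1. Verdict: none - at argument 8/5 the multisets {-} ; {-2/5, 5/6} match no listed identity.

Key observation: t_0 = 1 here, and striking the common factor k^2 + 1 reduces the term (C = 1).
Step ratio: r(k) = (8/5) * 1 / [(k-2/5) (k+5/6) (k+1)] - poly over poly, x = (8/5) from leading terms; C = 1 at k = 0.


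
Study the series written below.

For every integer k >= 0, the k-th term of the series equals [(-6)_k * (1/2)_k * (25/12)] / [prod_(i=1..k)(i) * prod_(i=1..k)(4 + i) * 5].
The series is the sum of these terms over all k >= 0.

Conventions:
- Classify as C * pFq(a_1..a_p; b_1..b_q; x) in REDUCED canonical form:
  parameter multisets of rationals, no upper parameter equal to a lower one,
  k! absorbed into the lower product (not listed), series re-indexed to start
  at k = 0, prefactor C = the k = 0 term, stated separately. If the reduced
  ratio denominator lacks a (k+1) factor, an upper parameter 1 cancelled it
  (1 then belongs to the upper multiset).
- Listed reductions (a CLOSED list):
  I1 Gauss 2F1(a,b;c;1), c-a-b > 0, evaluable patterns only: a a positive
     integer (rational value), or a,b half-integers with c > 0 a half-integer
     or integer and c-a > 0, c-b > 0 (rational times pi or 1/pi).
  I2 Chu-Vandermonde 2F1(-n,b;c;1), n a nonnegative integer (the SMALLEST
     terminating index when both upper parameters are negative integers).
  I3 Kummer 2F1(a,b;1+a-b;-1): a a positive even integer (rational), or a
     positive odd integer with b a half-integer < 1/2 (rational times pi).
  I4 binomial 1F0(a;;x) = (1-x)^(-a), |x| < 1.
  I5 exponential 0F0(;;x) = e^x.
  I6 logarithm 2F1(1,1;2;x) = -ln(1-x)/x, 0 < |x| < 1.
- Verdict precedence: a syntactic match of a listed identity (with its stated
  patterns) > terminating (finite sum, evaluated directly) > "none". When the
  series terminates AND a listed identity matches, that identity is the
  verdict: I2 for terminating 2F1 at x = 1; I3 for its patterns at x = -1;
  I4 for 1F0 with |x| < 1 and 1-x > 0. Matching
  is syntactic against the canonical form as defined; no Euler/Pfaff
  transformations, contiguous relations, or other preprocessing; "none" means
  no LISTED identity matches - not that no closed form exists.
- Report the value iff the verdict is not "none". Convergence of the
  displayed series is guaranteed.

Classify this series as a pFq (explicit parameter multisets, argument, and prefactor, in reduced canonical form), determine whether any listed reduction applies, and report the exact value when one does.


x = 1 here; the reduced form reads 2F1, upper {-6, 1/2}, lower {5}, C = 5/12. Verdict: Chu-Vandermonde (I2) matches (terminating 2F1 at x = 1 with n = 6, b = 1/2, c = 5). Exact value: 46189/172032.

Key step: from the first term 5/12: the product of the first k integers (C = 5/12, x = 1) is k!.
Ratio: r(k) = 1 * (k-6) (k+1/2) / [(k+5) (k+1)] ; factor over Q: parameters, x = 1, and C = 5/12.


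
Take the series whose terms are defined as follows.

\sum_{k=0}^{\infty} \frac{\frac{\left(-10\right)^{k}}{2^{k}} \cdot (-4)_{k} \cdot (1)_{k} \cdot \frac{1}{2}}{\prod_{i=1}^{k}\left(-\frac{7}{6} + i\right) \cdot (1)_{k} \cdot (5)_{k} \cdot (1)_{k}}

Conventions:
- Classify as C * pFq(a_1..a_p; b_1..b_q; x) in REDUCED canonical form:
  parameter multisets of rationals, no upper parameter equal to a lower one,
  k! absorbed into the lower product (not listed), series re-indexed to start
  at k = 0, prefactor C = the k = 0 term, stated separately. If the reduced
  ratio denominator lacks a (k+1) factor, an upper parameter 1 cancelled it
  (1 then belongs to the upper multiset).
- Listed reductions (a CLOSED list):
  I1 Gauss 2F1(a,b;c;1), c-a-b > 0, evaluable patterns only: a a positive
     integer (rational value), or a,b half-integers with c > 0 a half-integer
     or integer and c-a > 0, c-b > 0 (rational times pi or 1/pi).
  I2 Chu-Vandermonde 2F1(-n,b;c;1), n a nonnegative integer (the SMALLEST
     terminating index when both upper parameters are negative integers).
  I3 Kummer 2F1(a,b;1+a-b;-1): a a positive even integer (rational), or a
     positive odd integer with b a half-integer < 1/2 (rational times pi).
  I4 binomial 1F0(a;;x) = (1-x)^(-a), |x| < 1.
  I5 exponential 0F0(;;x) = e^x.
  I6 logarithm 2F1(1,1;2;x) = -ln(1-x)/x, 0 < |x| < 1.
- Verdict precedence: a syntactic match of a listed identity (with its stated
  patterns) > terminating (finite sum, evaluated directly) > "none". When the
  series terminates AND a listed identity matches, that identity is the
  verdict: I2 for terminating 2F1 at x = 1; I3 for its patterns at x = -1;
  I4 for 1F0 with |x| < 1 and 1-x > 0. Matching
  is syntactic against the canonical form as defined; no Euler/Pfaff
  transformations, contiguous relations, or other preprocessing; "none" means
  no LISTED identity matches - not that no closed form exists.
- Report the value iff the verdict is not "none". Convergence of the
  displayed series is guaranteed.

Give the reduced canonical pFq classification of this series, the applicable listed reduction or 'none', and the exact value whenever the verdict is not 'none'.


At argument -5: a 1F2 with upper {-4}, lower {-\frac{1}{6}, 5}, scaled by C = \frac{1}{2}. Verdict: terminating at k = 4: the factor (-4)_k kills every later term; summing the 5 survivors is exact. Sum: -\frac{6439}{187}.

Structural cue: t_0 = \frac{1}{2} here, and (1)_k (C = 1/2) is k! itself.
Adjacent-term ratio: r(k) = -5 * (k-4) / [(k-\frac{1}{6}) (k+5) (k+1)] - rational in k. x = -5; t_0 = \frac{1}{2}; negate the roots.


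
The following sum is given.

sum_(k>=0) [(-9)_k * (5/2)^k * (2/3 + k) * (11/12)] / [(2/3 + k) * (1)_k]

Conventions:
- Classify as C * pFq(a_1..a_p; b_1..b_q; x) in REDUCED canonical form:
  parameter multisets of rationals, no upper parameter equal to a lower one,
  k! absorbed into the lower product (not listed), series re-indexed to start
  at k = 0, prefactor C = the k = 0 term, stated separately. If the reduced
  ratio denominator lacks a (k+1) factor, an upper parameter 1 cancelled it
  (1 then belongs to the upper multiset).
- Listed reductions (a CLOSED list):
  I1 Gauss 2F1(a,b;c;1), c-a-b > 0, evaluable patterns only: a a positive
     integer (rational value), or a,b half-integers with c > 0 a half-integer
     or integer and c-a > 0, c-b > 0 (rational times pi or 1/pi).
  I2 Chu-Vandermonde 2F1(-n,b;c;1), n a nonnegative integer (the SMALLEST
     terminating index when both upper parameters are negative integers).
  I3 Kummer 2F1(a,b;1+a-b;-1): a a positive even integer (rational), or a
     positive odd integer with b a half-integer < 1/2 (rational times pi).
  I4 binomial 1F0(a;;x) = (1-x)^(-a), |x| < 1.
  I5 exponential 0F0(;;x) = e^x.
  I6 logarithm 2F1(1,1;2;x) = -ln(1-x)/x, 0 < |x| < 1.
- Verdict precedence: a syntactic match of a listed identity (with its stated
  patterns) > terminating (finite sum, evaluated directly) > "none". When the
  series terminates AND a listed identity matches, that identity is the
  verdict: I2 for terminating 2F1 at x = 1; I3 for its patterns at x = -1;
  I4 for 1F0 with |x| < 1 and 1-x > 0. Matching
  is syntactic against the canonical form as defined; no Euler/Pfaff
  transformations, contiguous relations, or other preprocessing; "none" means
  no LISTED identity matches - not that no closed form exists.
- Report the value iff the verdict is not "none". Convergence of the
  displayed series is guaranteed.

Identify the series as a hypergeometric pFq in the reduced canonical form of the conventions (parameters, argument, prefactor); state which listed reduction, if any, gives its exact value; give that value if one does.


Classification (C = 11/12): 1F0 with upper {-9}, lower {-}, argument x = 5/2. Verdict: terminating - upper -9 stops the sum at k = 9; the 10 terms are added exactly. Its exact value is -72171/2048.

The tell: from the first term 11/12: striking the common factor k + 2/3 reduces the term (C = 11/12).
Consecutive-term ratio: r(k) = (5/2) * (k-9) / [(k+1)] - poly over poly, x = (5/2) from leading terms; C = 11/12 at k = 0.


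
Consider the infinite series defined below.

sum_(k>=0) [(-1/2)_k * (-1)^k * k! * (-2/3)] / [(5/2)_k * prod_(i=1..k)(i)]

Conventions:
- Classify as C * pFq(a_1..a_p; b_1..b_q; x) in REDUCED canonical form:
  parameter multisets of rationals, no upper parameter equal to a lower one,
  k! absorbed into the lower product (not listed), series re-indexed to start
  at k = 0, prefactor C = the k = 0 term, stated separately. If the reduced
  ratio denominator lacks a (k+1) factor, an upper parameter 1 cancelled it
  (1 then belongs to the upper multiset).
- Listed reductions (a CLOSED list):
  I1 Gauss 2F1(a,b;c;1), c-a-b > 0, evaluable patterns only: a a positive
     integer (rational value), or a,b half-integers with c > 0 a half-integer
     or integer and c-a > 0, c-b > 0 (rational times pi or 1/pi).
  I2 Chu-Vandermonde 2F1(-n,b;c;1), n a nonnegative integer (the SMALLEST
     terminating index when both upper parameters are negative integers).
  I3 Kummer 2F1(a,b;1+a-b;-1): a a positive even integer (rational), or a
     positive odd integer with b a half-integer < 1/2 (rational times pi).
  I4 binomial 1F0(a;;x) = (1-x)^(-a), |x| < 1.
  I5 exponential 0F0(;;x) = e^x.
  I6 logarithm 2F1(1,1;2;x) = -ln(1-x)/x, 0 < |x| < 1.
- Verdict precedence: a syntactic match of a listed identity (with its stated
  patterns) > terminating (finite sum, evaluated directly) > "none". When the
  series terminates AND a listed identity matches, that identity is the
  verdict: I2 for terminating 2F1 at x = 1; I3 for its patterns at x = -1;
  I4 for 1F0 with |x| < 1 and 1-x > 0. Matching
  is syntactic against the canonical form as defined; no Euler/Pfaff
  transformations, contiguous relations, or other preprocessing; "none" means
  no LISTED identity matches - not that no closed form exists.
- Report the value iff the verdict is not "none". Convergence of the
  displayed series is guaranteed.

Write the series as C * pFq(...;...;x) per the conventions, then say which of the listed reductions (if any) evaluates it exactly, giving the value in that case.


Reduced: x = -1, 2F1, upper = {-1/2, 1}, lower = {5/2}, C = -2/3. Verdict: Kummer (I3) applies (x = -1; c = 5/2 equals 1+a-b for upper {-1/2, 1}: listed pattern). Its exact value is (-1/4) * pi.

Key step: with t_0 = -2/3, the factorial ratio (prefactor -2/3) (k+a-1)!/(a-1)! is a rising factorial (a)_k.
Consecutive-term ratio: r(k) = (-1) * (k-1/2) (k+1) / [(k+5/2) (k+1)] ; factor over Q: parameters, x = (-1), and C = -2/3.


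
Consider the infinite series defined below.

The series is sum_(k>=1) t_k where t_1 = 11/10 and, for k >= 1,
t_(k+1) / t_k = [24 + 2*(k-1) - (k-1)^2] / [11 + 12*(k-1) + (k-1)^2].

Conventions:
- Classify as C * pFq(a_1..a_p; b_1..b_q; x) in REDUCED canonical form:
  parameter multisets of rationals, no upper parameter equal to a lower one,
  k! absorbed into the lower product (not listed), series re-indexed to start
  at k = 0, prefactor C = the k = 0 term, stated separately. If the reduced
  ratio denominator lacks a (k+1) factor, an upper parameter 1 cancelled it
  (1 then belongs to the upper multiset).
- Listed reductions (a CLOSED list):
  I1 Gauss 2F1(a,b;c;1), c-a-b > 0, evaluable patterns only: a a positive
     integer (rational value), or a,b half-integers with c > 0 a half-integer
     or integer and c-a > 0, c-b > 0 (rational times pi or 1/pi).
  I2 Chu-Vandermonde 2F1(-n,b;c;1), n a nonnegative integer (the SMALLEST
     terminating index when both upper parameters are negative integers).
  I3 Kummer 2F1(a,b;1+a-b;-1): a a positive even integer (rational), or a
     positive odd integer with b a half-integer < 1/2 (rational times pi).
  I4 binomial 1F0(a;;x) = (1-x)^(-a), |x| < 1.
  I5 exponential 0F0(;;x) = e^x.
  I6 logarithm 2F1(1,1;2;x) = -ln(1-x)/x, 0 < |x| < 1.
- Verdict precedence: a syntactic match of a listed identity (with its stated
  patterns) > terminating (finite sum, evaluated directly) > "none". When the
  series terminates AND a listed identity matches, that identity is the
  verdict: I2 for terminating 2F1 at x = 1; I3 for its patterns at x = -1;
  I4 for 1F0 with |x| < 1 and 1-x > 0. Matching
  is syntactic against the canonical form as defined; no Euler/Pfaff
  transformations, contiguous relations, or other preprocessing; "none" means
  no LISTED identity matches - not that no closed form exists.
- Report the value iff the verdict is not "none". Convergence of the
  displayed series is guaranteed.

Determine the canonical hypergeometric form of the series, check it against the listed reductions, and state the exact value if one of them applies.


x = -1 here; the reduced form reads 2F1, upper {-6, 4}, lower {11}, C = 11/10. Verdict: this is Kummer's theorem (I3) (x = -1; c = 11 equals 1+a-b for upper {-6, 4}: listed pattern). Sum: 33/4.

Structural cue: with t_0 = 11/10, roots of the ratio polynomials (C = 11/10) are the negated parameters.
Step ratio: r(k) = (-1) * (k-6) (k+4) / [(k+11) (k+1)] ; factor over Q: parameters, x = (-1), and C = 11/10.


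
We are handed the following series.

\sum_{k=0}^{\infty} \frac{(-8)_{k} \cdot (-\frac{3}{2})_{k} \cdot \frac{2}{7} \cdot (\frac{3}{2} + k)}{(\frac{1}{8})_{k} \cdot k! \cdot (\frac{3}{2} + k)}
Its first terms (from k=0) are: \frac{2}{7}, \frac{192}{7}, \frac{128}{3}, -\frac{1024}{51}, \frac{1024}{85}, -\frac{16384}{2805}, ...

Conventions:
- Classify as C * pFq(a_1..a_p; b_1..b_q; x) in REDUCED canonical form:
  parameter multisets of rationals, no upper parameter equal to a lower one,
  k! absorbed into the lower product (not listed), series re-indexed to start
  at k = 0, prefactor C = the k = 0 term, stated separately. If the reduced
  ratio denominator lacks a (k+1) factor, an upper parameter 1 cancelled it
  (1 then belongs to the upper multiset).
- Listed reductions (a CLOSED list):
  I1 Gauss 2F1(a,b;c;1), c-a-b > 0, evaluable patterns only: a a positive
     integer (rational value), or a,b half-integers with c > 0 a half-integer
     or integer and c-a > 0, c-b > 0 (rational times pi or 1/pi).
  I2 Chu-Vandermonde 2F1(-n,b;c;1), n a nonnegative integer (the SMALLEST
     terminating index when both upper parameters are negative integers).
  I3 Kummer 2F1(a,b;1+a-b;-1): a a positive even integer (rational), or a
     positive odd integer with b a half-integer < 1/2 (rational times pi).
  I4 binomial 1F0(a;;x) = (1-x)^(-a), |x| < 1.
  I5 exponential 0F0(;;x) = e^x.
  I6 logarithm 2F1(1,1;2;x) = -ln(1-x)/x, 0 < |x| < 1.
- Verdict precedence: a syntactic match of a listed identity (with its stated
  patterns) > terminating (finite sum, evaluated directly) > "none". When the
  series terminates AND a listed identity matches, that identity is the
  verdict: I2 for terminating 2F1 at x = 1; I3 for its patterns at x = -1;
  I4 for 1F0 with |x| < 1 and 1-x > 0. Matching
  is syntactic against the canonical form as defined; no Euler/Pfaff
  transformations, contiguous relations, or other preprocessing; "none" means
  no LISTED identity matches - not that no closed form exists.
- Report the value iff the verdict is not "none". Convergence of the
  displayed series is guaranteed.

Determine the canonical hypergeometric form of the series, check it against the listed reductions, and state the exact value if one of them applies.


With C = \frac{2}{7}: the canonical form is 2F1(-8, -\frac{3}{2}; \frac{1}{8}; 1). Verdict: Vandermonde's identity (I2) fires (terminating 2F1 at x = 1 with n = 8, b = -3/2, c = \frac{1}{8}). Value: \frac{2074467382}{35689885}.

Key observation: t_0 = \frac{2}{7} here, and striking the common factor k + 3/2 reduces the term (prefactor 2/7).
Consecutive-term ratio: r(k) = 1 * (k-8) (k-\frac{3}{2}) / [(k+\frac{1}{8}) (k+1)] - rational in k. x = 1; t_0 = \frac{2}{7}; negate the roots.


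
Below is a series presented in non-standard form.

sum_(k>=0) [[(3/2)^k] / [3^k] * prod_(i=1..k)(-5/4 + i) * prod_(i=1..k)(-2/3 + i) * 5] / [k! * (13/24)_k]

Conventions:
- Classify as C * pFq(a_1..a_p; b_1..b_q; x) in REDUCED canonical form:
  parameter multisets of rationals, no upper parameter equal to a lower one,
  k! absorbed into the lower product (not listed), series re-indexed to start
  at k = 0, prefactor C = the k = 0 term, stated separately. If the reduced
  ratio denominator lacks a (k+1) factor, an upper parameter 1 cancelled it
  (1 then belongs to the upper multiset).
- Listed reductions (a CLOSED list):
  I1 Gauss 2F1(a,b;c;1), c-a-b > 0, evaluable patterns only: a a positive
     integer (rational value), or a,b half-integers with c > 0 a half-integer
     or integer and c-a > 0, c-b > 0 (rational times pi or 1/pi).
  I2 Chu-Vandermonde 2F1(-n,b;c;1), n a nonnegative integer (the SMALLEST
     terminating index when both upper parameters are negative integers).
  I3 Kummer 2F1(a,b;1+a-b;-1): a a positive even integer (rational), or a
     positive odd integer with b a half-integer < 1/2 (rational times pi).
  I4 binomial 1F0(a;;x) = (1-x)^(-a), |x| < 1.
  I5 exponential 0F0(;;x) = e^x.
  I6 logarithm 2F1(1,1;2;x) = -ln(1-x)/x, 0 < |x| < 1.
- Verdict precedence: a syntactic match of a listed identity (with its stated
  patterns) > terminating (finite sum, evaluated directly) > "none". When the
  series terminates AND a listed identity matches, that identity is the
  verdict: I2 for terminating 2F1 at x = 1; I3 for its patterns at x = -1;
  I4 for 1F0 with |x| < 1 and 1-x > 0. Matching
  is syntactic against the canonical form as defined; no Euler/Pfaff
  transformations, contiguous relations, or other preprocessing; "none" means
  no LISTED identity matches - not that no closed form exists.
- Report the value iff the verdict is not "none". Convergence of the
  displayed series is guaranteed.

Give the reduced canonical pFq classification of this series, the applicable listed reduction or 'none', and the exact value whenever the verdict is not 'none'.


The series (x = 1/2) is 2F1: upper {-1/4, 1/3}, lower {13/24}, prefactor 5. Verdict: none here - no I1-I6 shape fits x = 1/2 with lower {13/24}.

Key step: from the first term 5: the two k-th powers (prefactor 5) combine into one argument.
Ratio: r(k) = (1/2) * (k-1/4) (k+1/3) / [(k+13/24) (k+1)] ; factor over Q: parameters, x = (1/2), and C = 5.


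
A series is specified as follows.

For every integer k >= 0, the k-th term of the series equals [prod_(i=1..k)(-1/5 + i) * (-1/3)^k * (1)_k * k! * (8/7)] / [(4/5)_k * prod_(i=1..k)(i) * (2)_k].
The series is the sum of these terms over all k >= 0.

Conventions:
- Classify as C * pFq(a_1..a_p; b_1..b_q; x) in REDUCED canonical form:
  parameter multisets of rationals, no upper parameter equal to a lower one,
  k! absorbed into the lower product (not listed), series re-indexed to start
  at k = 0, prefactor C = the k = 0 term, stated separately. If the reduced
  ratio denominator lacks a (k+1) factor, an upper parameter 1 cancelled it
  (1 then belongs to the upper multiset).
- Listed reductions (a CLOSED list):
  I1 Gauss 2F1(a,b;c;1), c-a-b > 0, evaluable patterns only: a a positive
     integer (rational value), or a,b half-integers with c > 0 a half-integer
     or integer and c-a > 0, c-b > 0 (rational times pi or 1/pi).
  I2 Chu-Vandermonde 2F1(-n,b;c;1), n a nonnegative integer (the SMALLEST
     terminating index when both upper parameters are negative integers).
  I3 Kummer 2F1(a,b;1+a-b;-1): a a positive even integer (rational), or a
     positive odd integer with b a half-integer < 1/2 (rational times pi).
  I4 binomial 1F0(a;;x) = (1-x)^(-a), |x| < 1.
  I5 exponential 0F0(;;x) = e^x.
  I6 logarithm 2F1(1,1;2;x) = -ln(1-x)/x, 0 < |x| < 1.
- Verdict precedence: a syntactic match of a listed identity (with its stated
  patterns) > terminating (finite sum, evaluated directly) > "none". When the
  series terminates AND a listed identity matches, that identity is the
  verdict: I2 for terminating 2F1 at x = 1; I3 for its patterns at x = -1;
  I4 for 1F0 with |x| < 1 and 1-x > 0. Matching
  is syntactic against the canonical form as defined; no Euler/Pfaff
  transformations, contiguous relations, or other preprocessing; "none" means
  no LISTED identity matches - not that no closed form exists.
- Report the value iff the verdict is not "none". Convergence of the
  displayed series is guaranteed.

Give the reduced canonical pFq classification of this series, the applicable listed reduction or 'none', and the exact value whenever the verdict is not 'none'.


The series (x = -1/3) is 2F1: upper {1, 1}, lower {2}, prefactor 8/7. Verdict: the I6 logarithm reduction applies (the logarithm: parameters (1,1;2), x = -1/3). Value: (24/7) * ln(4/3).

Key step: t_0 being 8/7, the running product (C = 8/7) telescopes to a rising factorial.
Term ratio: r(k) = (-1/3) * (k+1) (k+1) / [(k+2) (k+1)] - rational; roots negated = parameters, x = (-1/3), C = 8/7.
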